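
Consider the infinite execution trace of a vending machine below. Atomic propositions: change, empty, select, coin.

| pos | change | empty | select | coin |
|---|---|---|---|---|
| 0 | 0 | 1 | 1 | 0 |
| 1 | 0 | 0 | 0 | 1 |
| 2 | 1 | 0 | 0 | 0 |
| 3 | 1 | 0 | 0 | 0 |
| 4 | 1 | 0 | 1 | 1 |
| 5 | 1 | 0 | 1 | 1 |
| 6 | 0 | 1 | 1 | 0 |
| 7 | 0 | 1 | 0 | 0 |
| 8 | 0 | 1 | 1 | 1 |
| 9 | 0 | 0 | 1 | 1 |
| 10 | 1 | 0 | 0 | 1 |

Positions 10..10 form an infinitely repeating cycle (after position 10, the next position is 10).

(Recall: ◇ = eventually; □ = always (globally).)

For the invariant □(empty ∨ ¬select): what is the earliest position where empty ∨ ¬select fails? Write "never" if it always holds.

4

Check empty ∨ ¬select at each position in order: 0 ✓, 1 ✓, 2 ✓, 3 ✓.
At position 4 the labels are {change, coin, select}, so empty ∨ ¬select is false there. This is the first violation.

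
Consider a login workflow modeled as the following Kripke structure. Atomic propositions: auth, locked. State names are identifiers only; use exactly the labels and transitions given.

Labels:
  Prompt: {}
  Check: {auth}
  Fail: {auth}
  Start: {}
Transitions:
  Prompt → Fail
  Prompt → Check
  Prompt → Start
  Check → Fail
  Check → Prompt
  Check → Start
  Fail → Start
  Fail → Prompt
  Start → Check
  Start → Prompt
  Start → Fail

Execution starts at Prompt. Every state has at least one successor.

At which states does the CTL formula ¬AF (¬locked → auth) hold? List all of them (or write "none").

States satisfying ¬locked → auth: {Check, Fail}.
States satisfying AF (¬locked → auth): {Check, Fail}.
States satisfying ¬AF (¬locked → auth): {Prompt, Start}.

{Prompt, Start}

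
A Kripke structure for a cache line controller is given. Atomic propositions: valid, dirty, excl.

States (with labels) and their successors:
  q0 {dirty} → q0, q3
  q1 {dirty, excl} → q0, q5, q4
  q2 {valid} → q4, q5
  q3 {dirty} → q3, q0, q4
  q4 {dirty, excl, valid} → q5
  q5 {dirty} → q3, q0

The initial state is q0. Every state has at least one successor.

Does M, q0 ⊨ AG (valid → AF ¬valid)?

States satisfying valid → AF ¬valid: {q0, q1, q2, q3, q4, q5}.
States satisfying AG (valid → AF ¬valid): {q0, q1, q2, q3, q4, q5}.
Every state reachable from q0 satisfies valid → AF ¬valid.
q0 ∈ Sat(AG (valid → AF ¬valid)).

Satisfied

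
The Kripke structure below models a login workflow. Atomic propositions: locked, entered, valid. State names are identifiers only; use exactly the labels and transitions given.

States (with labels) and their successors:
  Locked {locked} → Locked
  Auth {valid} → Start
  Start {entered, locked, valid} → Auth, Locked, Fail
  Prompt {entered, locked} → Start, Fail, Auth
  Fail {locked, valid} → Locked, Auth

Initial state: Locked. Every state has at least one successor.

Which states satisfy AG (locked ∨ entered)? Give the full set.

States satisfying locked ∨ entered: {Locked, Start, Prompt, Fail}.
States satisfying AG (locked ∨ entered): {Locked}.

{Locked}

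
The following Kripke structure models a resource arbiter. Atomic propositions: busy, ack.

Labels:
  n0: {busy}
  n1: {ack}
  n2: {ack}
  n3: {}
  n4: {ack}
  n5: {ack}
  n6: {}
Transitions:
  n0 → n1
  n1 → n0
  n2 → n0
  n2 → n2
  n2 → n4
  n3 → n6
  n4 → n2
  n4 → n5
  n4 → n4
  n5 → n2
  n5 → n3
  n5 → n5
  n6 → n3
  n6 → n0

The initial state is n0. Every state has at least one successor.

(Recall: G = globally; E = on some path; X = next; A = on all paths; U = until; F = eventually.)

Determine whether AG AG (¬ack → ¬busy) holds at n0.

Violated

States satisfying AG (¬ack → ¬busy): ∅.
States satisfying AG AG (¬ack → ¬busy): ∅.
n0 is reachable from n0 and violates AG (¬ack → ¬busy), so AG fails at n0.
n0 ∉ Sat(AG AG (¬ack → ¬busy)).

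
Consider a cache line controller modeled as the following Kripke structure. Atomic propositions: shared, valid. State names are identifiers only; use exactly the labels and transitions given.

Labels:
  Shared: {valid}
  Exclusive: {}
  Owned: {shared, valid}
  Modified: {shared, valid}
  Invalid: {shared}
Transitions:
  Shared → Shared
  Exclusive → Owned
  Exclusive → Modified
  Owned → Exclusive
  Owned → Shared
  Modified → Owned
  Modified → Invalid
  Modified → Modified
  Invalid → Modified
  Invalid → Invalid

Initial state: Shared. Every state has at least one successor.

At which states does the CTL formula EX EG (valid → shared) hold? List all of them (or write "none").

States satisfying EG (valid → shared): {Exclusive, Owned, Modified, Invalid}.
States satisfying EX EG (valid → shared): {Exclusive, Owned, Modified, Invalid}.

{Exclusive, Owned, Modified, Invalid}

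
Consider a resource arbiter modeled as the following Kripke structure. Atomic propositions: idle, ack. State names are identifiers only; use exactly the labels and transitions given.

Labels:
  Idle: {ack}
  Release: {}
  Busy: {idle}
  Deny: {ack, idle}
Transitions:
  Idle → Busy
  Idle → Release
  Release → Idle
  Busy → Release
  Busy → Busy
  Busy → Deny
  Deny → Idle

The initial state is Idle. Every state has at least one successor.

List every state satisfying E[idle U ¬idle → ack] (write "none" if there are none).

States satisfying idle: {Busy, Deny}.
States satisfying ¬idle → ack: {Idle, Busy, Deny}.
States satisfying E[idle U ¬idle → ack]: {Idle, Busy, Deny}.

{Idle, Busy, Deny}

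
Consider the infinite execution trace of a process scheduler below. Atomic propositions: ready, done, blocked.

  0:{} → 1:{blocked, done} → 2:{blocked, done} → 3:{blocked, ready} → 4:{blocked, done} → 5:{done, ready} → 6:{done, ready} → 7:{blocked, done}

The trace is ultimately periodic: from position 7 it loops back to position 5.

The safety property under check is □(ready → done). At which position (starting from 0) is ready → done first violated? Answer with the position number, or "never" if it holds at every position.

Check ready → done at each position in order: 0 ✓, 1 ✓, 2 ✓.
At position 3 the labels are {blocked, ready}, so ready → done is false there. This is the first violation.

3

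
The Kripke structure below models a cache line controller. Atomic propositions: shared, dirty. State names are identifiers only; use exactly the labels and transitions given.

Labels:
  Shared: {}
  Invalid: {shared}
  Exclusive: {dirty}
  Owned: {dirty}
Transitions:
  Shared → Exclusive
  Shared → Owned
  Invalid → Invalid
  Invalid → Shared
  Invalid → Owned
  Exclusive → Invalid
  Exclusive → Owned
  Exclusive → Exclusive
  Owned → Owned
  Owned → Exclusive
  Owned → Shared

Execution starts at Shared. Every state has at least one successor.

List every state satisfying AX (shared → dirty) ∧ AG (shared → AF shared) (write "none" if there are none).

States satisfying shared → dirty: {Shared, Exclusive, Owned}.
States satisfying AX (shared → dirty): {Shared, Owned}.
States satisfying shared → AF shared: {Shared, Invalid, Exclusive, Owned}.
States satisfying AG (shared → AF shared): {Shared, Invalid, Exclusive, Owned}.
States satisfying AX (shared → dirty) ∧ AG (shared → AF shared): {Shared, Owned}.

{Shared, Owned}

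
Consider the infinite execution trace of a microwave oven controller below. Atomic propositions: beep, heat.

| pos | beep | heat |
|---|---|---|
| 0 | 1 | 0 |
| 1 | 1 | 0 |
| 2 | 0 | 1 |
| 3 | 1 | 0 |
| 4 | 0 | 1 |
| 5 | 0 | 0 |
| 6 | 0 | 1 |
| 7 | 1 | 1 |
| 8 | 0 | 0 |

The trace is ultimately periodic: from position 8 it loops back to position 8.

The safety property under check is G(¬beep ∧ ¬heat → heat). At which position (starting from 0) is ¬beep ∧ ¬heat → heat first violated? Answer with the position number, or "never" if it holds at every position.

Check ¬beep ∧ ¬heat → heat at each position in order: 0 ✓, 1 ✓, 2 ✓, 3 ✓, 4 ✓.
At position 5 the labels are {}, so ¬beep ∧ ¬heat → heat is false there. This is the first violation.

5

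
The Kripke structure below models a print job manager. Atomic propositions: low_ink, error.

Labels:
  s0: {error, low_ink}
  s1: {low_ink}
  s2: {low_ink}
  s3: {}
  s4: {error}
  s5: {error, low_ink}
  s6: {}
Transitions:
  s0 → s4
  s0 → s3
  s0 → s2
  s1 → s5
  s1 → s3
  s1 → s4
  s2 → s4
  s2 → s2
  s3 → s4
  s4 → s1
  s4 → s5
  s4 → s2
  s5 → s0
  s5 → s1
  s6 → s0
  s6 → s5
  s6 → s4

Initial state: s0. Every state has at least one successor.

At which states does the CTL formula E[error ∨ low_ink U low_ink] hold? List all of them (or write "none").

States satisfying error ∨ low_ink: {s0, s1, s2, s4, s5}.
States satisfying low_ink: {s0, s1, s2, s5}.
States satisfying E[error ∨ low_ink U low_ink]: {s0, s1, s2, s4, s5}.

{s0, s1, s2, s4, s5}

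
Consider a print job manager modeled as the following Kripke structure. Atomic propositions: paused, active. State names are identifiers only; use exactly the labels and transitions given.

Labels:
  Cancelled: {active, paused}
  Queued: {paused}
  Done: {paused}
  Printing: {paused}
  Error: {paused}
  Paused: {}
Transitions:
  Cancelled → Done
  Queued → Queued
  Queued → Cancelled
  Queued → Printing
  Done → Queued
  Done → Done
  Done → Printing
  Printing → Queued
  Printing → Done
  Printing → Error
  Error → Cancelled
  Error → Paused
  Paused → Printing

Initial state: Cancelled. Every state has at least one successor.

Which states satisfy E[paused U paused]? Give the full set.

{Cancelled, Queued, Done, Printing, Error}

States satisfying paused: {Cancelled, Queued, Done, Printing, Error}.
States satisfying E[paused U paused]: {Cancelled, Queued, Done, Printing, Error}.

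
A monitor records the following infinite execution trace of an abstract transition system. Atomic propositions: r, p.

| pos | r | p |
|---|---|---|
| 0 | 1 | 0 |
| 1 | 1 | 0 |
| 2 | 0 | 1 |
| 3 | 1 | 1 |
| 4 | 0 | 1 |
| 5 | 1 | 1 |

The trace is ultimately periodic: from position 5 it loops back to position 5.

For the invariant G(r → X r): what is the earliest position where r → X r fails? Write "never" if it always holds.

Check r → X r at each position in order: 0 ✓.
At position 1 the labels are {r} and the next position 2 has {p}, so r → X r is false there. This is the first violation.

1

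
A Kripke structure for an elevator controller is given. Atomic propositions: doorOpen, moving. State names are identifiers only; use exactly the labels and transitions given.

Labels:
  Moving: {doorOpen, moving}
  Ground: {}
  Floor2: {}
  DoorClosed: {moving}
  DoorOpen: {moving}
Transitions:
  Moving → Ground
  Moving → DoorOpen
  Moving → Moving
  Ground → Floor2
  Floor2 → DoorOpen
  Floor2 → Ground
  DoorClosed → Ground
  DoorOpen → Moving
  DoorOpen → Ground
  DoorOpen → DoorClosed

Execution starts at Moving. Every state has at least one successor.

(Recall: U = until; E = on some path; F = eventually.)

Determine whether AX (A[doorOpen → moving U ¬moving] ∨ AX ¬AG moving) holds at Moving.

Yes

States satisfying A[doorOpen → moving U ¬moving] ∨ AX ¬AG moving: {Moving, Ground, Floor2, DoorClosed, DoorOpen}.
States satisfying AX (A[doorOpen → moving U ¬moving] ∨ AX ¬AG moving): {Moving, Ground, Floor2, DoorClosed, DoorOpen}.
Moving ∈ Sat(AX (A[doorOpen → moving U ¬moving] ∨ AX ¬AG moving)).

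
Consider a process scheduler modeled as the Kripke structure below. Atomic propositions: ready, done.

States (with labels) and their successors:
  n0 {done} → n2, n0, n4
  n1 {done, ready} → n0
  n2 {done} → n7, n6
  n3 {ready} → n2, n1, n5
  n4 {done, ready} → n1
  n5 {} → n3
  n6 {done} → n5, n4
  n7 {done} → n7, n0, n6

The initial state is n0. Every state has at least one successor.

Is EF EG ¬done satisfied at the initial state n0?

Yes

States satisfying EG ¬done: {n3, n5}.
States satisfying EF EG ¬done: {n0, n1, n2, n3, n4, n5, n6, n7}.
Some path from n0 reaches a state where EG ¬done holds.
n0 ∈ Sat(EF EG ¬done).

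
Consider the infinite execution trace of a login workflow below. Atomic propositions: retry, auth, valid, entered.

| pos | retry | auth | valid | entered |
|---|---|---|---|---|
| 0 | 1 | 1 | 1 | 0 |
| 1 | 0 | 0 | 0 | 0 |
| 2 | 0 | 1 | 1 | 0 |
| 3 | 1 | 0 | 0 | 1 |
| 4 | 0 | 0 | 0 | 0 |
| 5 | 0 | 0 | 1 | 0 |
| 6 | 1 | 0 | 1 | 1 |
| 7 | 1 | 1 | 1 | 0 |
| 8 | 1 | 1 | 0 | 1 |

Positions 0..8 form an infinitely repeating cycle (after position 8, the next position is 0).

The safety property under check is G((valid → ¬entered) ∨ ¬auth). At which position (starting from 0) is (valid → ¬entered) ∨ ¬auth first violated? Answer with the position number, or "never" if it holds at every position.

(valid → ¬entered) ∨ ¬auth holds at every position 0..8, and those are all the positions the trace ever visits, so the invariant G((valid → ¬entered) ∨ ¬auth) is never violated.

never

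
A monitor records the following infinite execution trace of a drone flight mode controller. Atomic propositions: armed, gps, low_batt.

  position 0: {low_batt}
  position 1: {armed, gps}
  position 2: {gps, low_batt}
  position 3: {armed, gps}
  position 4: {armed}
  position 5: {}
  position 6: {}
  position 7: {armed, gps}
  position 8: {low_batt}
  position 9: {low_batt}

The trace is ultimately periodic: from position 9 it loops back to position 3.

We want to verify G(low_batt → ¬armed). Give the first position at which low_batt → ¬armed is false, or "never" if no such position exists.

low_batt → ¬armed holds at every position 0..9, and those are all the positions the trace ever visits, so the invariant G(low_batt → ¬armed) is never violated.

never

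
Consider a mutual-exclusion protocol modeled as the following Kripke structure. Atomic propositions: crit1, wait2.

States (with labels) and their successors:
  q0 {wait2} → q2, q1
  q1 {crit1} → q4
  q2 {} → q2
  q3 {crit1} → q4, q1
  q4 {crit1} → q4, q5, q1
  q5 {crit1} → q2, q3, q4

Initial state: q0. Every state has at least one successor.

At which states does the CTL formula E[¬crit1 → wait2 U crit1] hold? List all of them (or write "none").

States satisfying ¬crit1 → wait2: {q0, q1, q3, q4, q5}.
States satisfying crit1: {q1, q3, q4, q5}.
States satisfying E[¬crit1 → wait2 U crit1]: {q0, q1, q3, q4, q5}.

{q0, q1, q3, q4, q5}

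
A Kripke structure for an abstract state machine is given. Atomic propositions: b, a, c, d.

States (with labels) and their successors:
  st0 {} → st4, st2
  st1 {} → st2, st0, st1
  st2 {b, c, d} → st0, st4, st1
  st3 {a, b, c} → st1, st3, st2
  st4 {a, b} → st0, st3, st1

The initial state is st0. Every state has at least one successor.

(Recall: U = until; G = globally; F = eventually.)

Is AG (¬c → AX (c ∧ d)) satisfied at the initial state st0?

States satisfying ¬c → AX (c ∧ d): {st2, st3}.
States satisfying AG (¬c → AX (c ∧ d)): ∅.
st0 is reachable from st0 and violates ¬c → AX (c ∧ d), so AG fails at st0.
st0 ∉ Sat(AG (¬c → AX (c ∧ d))).

Does not hold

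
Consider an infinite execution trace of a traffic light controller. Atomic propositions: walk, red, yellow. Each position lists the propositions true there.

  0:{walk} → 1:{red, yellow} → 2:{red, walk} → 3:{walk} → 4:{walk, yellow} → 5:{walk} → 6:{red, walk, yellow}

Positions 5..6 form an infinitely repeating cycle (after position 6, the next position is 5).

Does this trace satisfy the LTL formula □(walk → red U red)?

No

walk → red U red must hold at every position from 0 onward. It fails at position 0, so □(walk → red U red) is false.
Positions where walk holds: 0, 2, 3, 4, 5, 6.
Check red U red at each: 0→fails, 2→ok, 3→fails, 4→fails, 5→fails, 6→ok.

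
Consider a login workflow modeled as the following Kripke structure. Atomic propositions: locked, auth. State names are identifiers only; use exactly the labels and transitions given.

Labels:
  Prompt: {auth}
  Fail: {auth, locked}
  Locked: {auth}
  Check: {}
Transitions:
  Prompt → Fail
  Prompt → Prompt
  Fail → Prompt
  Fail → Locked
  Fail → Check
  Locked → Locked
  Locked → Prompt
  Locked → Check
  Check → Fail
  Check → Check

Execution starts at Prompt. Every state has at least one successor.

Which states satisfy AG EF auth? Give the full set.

{Prompt, Fail, Locked, Check}

States satisfying EF auth: {Prompt, Fail, Locked, Check}.
States satisfying AG EF auth: {Prompt, Fail, Locked, Check}.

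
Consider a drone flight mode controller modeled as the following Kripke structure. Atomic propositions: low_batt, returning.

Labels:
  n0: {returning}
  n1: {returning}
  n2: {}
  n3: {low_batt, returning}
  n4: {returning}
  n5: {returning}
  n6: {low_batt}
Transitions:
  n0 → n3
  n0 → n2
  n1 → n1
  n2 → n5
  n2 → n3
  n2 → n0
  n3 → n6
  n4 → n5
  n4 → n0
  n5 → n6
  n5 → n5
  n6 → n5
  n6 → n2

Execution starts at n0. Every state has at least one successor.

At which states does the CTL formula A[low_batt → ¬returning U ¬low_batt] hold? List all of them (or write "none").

States satisfying low_batt → ¬returning: {n0, n1, n2, n4, n5, n6}.
States satisfying ¬low_batt: {n0, n1, n2, n4, n5}.
States satisfying A[low_batt → ¬returning U ¬low_batt]: {n0, n1, n2, n4, n5, n6}.

{n0, n1, n2, n4, n5, n6}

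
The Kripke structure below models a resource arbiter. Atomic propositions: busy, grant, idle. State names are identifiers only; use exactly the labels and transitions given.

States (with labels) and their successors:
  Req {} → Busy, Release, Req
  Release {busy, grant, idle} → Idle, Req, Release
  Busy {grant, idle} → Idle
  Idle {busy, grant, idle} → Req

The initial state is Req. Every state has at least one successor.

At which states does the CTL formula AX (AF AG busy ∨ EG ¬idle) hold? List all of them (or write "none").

States satisfying AF AG busy ∨ EG ¬idle: {Req}.
States satisfying AX (AF AG busy ∨ EG ¬idle): {Idle}.

{Idle}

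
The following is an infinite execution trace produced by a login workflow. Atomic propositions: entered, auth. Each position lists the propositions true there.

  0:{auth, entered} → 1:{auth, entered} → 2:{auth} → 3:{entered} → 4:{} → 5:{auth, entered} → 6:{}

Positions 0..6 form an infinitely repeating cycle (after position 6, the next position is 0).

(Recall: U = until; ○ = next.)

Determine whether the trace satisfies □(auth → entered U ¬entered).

auth → entered U ¬entered holds at every position 0..6, and those are all positions ever visited, so □(auth → entered U ¬entered) holds.
Positions where auth holds: 0, 1, 2, 5.
Check entered U ¬entered at each: 0→ok, 1→ok, 2→ok, 5→ok.

Satisfied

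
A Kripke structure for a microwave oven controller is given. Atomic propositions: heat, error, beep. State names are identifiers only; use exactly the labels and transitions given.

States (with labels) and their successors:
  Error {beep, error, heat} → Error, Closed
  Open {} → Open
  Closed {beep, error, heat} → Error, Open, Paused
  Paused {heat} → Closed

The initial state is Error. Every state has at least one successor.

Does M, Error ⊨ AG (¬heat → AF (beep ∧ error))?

States satisfying ¬heat → AF (beep ∧ error): {Error, Closed, Paused}.
States satisfying AG (¬heat → AF (beep ∧ error)): ∅.
Open is reachable from Error and violates ¬heat → AF (beep ∧ error), so AG fails at Error.
Error ∉ Sat(AG (¬heat → AF (beep ∧ error))).

No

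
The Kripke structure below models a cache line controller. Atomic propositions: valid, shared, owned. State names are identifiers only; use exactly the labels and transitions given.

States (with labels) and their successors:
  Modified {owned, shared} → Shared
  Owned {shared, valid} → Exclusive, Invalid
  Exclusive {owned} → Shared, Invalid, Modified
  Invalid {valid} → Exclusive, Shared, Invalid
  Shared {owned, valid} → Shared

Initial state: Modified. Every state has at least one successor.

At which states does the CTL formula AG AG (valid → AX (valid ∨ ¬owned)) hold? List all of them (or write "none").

States satisfying AG (valid → AX (valid ∨ ¬owned)): {Modified, Shared}.
States satisfying AG AG (valid → AX (valid ∨ ¬owned)): {Modified, Shared}.

{Modified, Shared}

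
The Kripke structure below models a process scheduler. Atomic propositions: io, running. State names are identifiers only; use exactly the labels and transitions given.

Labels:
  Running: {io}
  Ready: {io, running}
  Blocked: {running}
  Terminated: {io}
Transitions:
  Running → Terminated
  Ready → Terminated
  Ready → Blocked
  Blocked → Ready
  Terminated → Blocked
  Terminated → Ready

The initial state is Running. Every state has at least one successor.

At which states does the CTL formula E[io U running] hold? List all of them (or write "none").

States satisfying io: {Running, Ready, Terminated}.
States satisfying running: {Ready, Blocked}.
States satisfying E[io U running]: {Running, Ready, Blocked, Terminated}.

{Running, Ready, Blocked, Terminated}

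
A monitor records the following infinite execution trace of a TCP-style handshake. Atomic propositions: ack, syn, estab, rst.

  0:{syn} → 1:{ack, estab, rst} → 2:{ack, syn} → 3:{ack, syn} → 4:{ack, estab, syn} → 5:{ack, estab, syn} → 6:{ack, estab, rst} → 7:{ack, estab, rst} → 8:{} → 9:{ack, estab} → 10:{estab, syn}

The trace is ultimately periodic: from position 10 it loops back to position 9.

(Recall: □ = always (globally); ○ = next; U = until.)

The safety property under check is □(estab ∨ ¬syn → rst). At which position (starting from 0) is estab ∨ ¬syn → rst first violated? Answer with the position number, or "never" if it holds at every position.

Check estab ∨ ¬syn → rst at each position in order: 0 ✓, 1 ✓, 2 ✓, 3 ✓.
At position 4 the labels are {ack, estab, syn}, so estab ∨ ¬syn → rst is false there. This is the first violation.

4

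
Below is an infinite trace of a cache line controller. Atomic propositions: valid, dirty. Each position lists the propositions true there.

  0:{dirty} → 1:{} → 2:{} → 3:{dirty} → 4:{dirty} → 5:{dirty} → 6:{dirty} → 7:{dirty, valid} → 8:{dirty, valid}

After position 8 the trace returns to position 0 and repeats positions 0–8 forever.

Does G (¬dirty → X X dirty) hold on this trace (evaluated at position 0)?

¬dirty → X X dirty holds at every position 0..8, and those are all positions ever visited, so G (¬dirty → X X dirty) holds.
Positions where ¬dirty holds: 1, 2.
Check X X dirty at each: 1→ok, 2→ok.

Holds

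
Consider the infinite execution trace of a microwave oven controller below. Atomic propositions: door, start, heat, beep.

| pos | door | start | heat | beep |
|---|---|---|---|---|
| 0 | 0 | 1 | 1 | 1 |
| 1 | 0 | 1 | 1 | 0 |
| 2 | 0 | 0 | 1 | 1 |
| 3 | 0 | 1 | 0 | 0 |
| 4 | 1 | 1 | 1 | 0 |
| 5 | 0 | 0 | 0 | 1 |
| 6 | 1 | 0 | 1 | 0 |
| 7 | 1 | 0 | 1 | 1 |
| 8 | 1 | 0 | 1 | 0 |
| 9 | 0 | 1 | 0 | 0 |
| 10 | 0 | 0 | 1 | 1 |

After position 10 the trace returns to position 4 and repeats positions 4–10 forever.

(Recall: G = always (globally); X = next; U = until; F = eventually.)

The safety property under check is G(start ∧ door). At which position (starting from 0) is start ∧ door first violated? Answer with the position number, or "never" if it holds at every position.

At position 0 the labels are {beep, heat, start}, so start ∧ door is false there. This is the first violation.

0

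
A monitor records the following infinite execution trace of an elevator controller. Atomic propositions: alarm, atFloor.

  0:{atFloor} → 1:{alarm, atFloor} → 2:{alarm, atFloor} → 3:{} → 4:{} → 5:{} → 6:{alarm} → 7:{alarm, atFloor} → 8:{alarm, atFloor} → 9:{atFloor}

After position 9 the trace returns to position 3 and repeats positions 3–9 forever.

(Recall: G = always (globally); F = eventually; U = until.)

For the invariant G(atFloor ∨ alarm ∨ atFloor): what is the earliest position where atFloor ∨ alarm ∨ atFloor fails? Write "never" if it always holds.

3

Check atFloor ∨ alarm ∨ atFloor at each position in order: 0 ✓, 1 ✓, 2 ✓.
At position 3 the labels are {}, so atFloor ∨ alarm ∨ atFloor is false there. This is the first violation.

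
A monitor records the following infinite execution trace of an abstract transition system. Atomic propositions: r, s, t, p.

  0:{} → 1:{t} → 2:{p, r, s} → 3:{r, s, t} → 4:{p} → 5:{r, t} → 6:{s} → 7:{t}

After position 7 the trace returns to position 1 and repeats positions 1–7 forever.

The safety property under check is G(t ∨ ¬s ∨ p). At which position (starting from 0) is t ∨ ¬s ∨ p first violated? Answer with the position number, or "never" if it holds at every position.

6

Check t ∨ ¬s ∨ p at each position in order: 0 ✓, 1 ✓, 2 ✓, 3 ✓, 4 ✓, 5 ✓.
At position 6 the labels are {s}, so t ∨ ¬s ∨ p is false there. This is the first violation.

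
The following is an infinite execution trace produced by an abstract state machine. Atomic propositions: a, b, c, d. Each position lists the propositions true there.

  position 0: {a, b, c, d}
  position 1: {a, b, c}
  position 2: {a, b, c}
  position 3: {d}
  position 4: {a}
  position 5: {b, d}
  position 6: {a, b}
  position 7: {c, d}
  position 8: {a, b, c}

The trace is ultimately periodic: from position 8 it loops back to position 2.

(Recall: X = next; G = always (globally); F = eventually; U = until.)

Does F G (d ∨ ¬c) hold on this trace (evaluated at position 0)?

No

G (d ∨ ¬c) is false at every position 0..8, so it never becomes true and F G (d ∨ ¬c) fails.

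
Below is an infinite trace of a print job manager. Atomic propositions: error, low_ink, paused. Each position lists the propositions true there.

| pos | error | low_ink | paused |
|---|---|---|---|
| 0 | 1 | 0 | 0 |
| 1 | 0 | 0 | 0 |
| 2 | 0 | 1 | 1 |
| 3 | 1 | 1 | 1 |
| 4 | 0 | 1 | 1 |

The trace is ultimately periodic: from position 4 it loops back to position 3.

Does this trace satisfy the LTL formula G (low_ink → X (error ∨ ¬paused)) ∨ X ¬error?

low_ink → X (error ∨ ¬paused) must hold at every position from 0 onward. It fails at position 3, so G (low_ink → X (error ∨ ¬paused)) is false.
Positions where low_ink holds: 2, 3, 4.
Check X (error ∨ ¬paused) at each: 2→ok, 3→fails, 4→ok.
The position after 0 is 1; ¬error is true there.
At position 0: G (low_ink → X (error ∨ ¬paused)) is false; X ¬error is true; so G (low_ink → X (error ∨ ¬paused)) ∨ X ¬error is true.

Satisfied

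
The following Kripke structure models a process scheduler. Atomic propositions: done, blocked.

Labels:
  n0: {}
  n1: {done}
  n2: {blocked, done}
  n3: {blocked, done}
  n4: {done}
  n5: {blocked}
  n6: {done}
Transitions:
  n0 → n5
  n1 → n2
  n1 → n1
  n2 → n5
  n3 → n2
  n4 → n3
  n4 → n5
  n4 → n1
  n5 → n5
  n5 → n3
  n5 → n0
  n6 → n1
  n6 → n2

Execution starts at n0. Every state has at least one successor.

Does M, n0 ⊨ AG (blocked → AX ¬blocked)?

Does not hold

States satisfying blocked → AX ¬blocked: {n0, n1, n4, n6}.
States satisfying AG (blocked → AX ¬blocked): ∅.
n2 is reachable from n0 and violates blocked → AX ¬blocked, so AG fails at n0.
n0 ∉ Sat(AG (blocked → AX ¬blocked)).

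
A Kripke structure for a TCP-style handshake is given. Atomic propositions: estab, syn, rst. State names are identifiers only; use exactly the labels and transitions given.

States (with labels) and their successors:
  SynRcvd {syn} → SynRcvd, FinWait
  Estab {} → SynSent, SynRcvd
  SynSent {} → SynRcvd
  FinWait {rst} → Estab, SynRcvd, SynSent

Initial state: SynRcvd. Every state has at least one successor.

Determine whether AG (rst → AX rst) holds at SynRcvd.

Violated

States satisfying rst → AX rst: {SynRcvd, Estab, SynSent}.
States satisfying AG (rst → AX rst): ∅.
FinWait is reachable from SynRcvd and violates rst → AX rst, so AG fails at SynRcvd.
SynRcvd ∉ Sat(AG (rst → AX rst)).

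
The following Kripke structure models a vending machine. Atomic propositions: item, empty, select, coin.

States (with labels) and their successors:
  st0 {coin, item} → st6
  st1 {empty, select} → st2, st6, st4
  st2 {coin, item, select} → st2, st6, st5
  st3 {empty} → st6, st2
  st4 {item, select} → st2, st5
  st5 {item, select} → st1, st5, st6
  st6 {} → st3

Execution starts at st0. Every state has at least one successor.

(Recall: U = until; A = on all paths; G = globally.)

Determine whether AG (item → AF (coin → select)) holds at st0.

States satisfying item → AF (coin → select): {st0, st1, st2, st3, st4, st5, st6}.
States satisfying AG (item → AF (coin → select)): {st0, st1, st2, st3, st4, st5, st6}.
Every state reachable from st0 satisfies item → AF (coin → select).
st0 ∈ Sat(AG (item → AF (coin → select))).

Satisfied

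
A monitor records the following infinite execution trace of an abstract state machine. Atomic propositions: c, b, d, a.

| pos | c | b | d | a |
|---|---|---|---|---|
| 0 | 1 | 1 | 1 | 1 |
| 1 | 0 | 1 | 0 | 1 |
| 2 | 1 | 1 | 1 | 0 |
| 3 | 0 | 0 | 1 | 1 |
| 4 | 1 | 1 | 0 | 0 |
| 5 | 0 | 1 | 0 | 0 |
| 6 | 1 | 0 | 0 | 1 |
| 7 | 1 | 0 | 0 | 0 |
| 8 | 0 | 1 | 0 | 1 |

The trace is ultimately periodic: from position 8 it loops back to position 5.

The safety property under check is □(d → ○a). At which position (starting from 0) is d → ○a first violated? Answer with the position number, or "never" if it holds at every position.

Check d → ○a at each position in order: 0 ✓, 1 ✓, 2 ✓.
At position 3 the labels are {a, d} and the next position 4 has {b, c}, so d → ○a is false there. This is the first violation.

3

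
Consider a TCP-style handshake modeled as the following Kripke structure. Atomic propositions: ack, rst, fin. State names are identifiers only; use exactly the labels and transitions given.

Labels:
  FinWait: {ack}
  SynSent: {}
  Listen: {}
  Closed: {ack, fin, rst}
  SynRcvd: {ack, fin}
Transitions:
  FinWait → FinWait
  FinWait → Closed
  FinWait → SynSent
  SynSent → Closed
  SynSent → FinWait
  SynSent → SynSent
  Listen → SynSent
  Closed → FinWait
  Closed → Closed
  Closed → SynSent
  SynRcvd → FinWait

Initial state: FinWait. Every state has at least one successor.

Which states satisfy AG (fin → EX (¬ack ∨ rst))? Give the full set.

States satisfying fin → EX (¬ack ∨ rst): {FinWait, SynSent, Listen, Closed}.
States satisfying AG (fin → EX (¬ack ∨ rst)): {FinWait, SynSent, Listen, Closed}.

{FinWait, SynSent, Listen, Closed}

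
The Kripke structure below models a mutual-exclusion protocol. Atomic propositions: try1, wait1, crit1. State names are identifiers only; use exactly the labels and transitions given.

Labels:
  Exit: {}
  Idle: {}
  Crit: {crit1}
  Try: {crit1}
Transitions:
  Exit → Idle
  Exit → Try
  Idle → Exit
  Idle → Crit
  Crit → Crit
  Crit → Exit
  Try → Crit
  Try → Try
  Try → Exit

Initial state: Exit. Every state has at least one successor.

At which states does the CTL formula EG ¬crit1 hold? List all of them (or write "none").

{Exit, Idle}

States satisfying ¬crit1: {Exit, Idle}.
States satisfying EG ¬crit1: {Exit, Idle}.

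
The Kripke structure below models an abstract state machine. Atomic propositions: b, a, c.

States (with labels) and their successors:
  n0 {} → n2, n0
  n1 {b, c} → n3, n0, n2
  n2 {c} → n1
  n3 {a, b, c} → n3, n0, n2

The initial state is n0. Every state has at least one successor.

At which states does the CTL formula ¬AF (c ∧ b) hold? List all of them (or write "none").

States satisfying c ∧ b: {n1, n3}.
States satisfying AF (c ∧ b): {n1, n2, n3}.
States satisfying ¬AF (c ∧ b): {n0}.

{n0}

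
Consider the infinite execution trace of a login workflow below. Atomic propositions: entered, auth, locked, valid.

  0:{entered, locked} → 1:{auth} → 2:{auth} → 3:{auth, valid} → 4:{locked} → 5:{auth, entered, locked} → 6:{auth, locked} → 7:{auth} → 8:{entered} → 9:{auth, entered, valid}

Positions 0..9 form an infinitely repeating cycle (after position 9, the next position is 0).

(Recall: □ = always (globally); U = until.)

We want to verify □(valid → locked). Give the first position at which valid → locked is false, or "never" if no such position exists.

Check valid → locked at each position in order: 0 ✓, 1 ✓, 2 ✓.
At position 3 the labels are {auth, valid}, so valid → locked is false there. This is the first violation.

3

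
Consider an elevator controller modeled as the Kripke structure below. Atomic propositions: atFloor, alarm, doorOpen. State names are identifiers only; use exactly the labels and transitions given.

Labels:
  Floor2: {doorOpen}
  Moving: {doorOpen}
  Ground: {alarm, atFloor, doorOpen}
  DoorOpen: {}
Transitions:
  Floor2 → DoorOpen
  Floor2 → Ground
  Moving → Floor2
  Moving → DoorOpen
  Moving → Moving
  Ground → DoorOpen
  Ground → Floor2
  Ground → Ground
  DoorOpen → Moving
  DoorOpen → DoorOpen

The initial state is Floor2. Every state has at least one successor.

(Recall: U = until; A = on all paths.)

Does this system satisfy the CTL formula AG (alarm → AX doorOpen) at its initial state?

No

States satisfying alarm → AX doorOpen: {Floor2, Moving, DoorOpen}.
States satisfying AG (alarm → AX doorOpen): ∅.
Ground is reachable from Floor2 and violates alarm → AX doorOpen, so AG fails at Floor2.
Floor2 ∉ Sat(AG (alarm → AX doorOpen)).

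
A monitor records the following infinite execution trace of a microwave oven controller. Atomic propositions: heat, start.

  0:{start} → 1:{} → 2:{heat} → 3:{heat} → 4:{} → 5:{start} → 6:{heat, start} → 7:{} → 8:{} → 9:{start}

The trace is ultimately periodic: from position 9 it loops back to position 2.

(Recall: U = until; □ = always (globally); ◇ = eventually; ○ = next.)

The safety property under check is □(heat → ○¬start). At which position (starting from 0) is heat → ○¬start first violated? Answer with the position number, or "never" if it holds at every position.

never

heat → ○¬start holds at every position 0..9, and those are all the positions the trace ever visits, so the invariant □(heat → ○¬start) is never violated.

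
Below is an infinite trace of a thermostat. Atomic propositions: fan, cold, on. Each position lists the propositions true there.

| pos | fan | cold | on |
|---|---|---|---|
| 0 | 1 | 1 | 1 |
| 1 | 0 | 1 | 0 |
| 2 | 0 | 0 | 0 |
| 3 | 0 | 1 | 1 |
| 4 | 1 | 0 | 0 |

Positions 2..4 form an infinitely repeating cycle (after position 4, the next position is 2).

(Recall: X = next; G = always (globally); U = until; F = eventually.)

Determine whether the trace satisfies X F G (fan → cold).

Does not hold

The position after 0 is 1; F G (fan → cold) is false there.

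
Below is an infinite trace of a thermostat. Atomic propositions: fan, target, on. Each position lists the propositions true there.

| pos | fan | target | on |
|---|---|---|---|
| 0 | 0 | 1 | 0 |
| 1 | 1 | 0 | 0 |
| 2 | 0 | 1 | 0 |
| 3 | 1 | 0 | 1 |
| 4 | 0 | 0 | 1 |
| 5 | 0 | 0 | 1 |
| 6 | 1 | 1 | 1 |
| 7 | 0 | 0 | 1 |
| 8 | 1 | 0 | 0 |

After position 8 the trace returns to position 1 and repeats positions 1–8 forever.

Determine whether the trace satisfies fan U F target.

Walking from position 0: F target first holds at position 0, and fan holds at every earlier position along the way, so fan U F target holds.

Satisfied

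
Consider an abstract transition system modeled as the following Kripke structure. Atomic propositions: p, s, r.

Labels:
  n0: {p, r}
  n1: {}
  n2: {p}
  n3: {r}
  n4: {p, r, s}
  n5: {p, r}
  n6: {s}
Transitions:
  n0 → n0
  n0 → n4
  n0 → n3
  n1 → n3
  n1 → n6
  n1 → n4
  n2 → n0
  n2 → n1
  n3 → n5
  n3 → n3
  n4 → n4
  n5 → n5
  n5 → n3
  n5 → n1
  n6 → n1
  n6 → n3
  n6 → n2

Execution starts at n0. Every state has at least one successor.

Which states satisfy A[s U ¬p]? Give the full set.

States satisfying s: {n4, n6}.
States satisfying ¬p: {n1, n3, n6}.
States satisfying A[s U ¬p]: {n1, n3, n6}.

{n1, n3, n6}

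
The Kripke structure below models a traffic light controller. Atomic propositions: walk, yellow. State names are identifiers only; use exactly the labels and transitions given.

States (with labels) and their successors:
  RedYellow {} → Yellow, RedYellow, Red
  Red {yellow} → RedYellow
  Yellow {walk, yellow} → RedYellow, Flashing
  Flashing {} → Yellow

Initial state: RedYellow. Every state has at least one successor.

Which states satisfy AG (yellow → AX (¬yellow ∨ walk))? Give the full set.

States satisfying yellow → AX (¬yellow ∨ walk): {RedYellow, Red, Yellow, Flashing}.
States satisfying AG (yellow → AX (¬yellow ∨ walk)): {RedYellow, Red, Yellow, Flashing}.

{RedYellow, Red, Yellow, Flashing}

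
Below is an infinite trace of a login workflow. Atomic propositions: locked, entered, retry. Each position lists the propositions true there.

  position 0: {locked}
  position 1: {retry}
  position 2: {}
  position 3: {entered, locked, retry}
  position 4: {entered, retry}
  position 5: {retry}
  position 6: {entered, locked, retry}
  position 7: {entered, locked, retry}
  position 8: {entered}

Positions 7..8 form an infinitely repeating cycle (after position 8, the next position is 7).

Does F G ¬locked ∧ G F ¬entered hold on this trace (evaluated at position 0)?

Violated

G ¬locked is false at every position 0..8, so it never becomes true and F G ¬locked fails.
F ¬entered must hold at every position from 0 onward. It fails at position 6, so G F ¬entered is false.
At position 0: F G ¬locked is false; G F ¬entered is false; so F G ¬locked ∧ G F ¬entered is false.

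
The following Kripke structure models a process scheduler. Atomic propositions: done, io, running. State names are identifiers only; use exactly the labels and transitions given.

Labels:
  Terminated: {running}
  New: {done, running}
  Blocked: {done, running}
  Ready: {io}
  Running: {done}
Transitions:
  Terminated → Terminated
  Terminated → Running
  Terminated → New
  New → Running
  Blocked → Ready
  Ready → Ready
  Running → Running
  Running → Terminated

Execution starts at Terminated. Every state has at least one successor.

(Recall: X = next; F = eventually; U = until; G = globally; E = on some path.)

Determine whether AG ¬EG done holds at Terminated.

States satisfying ¬EG done: {Terminated, Blocked, Ready}.
States satisfying AG ¬EG done: {Blocked, Ready}.
New is reachable from Terminated and violates ¬EG done, so AG fails at Terminated.
Terminated ∉ Sat(AG ¬EG done).

No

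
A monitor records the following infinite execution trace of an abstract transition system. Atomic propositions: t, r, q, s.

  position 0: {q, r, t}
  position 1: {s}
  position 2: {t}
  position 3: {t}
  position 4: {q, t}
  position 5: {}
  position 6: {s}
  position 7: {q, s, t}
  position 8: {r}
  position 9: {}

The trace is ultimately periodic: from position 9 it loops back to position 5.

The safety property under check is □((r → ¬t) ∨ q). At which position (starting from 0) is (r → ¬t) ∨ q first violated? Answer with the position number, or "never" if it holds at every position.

never

(r → ¬t) ∨ q holds at every position 0..9, and those are all the positions the trace ever visits, so the invariant □((r → ¬t) ∨ q) is never violated.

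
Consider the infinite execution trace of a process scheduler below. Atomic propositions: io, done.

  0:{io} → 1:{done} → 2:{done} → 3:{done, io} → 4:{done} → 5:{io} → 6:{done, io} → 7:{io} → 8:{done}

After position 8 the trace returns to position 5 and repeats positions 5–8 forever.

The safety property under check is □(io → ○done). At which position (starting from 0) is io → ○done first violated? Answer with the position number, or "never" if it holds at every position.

6

Check io → ○done at each position in order: 0 ✓, 1 ✓, 2 ✓, 3 ✓, 4 ✓, 5 ✓.
At position 6 the labels are {done, io} and the next position 7 has {io}, so io → ○done is false there. This is the first violation.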